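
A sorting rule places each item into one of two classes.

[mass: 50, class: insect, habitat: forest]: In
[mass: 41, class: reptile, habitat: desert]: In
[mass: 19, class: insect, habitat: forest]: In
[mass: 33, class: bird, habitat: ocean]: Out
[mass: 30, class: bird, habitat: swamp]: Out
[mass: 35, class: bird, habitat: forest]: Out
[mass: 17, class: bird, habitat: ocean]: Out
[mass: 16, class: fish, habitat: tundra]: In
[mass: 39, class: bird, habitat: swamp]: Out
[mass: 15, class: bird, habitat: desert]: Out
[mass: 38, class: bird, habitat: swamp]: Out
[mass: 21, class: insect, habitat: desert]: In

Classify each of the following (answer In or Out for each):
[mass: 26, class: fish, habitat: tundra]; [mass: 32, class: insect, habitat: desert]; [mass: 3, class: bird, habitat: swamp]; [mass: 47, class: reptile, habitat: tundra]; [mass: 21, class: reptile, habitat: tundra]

In, In, Out, In, In

Every 'In' example satisfies: class is not bird. None of the 'Out' examples do.
[mass: 26, class: fish, habitat: tundra] → class is fish → In. [mass: 32, class: insect, habitat: desert] → class is insect → In. [mass: 3, class: bird, habitat: swamp] → class is bird → Out. [mass: 47, class: reptile, habitat: tundra] → class is reptile → In. [mass: 21, class: reptile, habitat: tundra] → class is reptile → In.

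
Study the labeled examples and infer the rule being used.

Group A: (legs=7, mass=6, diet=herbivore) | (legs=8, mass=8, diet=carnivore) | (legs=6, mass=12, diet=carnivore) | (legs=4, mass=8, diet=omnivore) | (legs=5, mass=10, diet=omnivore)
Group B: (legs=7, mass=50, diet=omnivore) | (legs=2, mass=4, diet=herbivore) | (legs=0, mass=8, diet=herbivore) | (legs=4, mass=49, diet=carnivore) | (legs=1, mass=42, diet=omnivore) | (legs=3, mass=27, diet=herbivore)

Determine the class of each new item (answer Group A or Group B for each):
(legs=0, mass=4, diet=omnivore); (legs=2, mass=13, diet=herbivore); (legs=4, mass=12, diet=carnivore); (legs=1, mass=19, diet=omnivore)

Rule: legs ≥ 3 AND mass ≤ 12. This holds for each 'Group A' example and fails for each 'Group B' one.

Group B, Group B, Group A, Group B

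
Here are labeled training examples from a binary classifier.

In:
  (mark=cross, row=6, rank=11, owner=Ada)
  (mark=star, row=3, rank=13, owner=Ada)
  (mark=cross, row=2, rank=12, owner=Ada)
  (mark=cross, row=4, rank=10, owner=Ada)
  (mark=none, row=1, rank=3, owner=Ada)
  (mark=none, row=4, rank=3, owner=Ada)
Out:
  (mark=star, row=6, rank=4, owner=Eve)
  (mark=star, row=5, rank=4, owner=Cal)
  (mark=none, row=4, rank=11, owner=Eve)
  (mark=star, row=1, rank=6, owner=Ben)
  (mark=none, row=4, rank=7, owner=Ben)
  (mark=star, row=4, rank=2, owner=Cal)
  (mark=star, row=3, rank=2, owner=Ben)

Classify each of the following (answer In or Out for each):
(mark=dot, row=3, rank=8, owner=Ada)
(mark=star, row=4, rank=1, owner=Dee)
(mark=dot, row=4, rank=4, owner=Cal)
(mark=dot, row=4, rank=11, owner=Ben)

In, Out, Out, Out

All 'In' examples share one property — owner is Ada — and every 'Out' example lacks it.
(mark=dot, row=3, rank=8, owner=Ada): owner is Ada — passes, so In. (mark=star, row=4, rank=1, owner=Dee): owner is Dee — does not fit, so Out. (mark=dot, row=4, rank=4, owner=Cal): owner is Cal — does not fit, so Out. (mark=dot, row=4, rank=11, owner=Ben): owner is Ben — does not fit, so Out.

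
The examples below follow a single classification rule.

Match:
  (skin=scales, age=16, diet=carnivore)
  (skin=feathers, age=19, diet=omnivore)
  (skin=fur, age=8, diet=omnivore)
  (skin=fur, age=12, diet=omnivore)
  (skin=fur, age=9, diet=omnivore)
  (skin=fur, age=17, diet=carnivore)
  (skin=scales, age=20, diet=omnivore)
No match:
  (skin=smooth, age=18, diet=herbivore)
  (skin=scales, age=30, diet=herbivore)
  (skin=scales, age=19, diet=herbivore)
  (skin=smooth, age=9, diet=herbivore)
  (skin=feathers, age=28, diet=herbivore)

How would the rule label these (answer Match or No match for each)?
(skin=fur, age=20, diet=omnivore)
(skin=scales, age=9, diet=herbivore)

Looking at the examples, the only property every 'Match' case has and every 'No match' case lacks is: diet is not herbivore.
(skin=fur, age=20, diet=omnivore): Match (diet is omnivore). (skin=scales, age=9, diet=herbivore): No match (diet is herbivore).

Match, No match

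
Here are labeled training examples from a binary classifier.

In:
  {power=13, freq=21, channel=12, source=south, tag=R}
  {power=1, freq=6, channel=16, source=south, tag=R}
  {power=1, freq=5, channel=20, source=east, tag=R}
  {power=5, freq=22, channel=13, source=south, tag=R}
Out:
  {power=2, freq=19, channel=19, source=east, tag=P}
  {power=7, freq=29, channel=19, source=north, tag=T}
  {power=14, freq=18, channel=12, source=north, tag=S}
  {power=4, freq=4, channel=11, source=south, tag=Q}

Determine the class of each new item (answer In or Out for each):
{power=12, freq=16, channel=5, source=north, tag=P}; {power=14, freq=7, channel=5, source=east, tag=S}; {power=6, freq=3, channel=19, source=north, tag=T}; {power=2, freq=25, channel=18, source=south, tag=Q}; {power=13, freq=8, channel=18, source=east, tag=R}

Out, Out, Out, Out, In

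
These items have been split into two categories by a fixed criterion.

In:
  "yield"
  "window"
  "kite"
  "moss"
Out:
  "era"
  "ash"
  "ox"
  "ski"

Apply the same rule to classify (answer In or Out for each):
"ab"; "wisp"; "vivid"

One predicate separates the groups cleanly: length ≥ 4.
"ab": length 2 — does not satisfy this, so Out.
"wisp": length 4 — checks out, so In.
"vivid": length 5 — checks out, so In.

Out, In, In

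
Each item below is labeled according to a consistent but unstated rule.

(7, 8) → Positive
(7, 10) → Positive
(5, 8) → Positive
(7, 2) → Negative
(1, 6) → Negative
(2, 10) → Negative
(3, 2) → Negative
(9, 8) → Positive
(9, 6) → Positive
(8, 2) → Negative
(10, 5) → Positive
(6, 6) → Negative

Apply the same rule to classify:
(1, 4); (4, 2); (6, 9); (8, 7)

The pattern is that an item is 'Positive' exactly when: sum ≥ 13.

Negative, Negative, Positive, Positive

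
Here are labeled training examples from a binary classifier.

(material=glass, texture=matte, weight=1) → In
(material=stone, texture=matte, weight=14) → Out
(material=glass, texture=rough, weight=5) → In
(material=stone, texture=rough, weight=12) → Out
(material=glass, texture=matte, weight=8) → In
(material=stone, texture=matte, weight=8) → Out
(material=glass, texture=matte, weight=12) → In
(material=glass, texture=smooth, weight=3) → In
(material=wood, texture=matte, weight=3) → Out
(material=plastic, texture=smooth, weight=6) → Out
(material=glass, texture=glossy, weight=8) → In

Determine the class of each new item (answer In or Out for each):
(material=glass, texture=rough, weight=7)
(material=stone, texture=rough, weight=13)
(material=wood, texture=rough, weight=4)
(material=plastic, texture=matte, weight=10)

Comparing the two groups points to one rule — material is glass.
(material=glass, texture=rough, weight=7) — material is glass, hence In.
(material=stone, texture=rough, weight=13) — material is stone, hence Out.
(material=wood, texture=rough, weight=4) — material is wood, hence Out.
(material=plastic, texture=matte, weight=10) — material is plastic, hence Out.

In, Out, Out, Out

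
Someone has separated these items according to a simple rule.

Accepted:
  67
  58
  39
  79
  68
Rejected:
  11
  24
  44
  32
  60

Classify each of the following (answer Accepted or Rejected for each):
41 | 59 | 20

Rejected, Accepted, Rejected

All 'Accepted' examples share one property — digit sum ≥ 9 — and every 'Rejected' example lacks it.
41 → digit sum 4+1 = 5 → Rejected.
59 → digit sum 5+9 = 14 → Accepted.
20 → digit sum 2+0 = 2 → Rejected.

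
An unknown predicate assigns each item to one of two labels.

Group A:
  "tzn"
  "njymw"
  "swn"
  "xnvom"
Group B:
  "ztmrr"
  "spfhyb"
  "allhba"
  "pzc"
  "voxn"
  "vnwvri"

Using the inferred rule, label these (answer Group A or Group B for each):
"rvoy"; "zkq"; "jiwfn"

Group B, Group B, Group A

One predicate separates the groups cleanly: odd length AND contains 'n'.
"rvoy": length 4, no 'n' — does not pass, so Group B.
"zkq": length 3, no 'n' — does not pass, so Group B.
"jiwfn": length 5, has 'n' — has this property, so Group A.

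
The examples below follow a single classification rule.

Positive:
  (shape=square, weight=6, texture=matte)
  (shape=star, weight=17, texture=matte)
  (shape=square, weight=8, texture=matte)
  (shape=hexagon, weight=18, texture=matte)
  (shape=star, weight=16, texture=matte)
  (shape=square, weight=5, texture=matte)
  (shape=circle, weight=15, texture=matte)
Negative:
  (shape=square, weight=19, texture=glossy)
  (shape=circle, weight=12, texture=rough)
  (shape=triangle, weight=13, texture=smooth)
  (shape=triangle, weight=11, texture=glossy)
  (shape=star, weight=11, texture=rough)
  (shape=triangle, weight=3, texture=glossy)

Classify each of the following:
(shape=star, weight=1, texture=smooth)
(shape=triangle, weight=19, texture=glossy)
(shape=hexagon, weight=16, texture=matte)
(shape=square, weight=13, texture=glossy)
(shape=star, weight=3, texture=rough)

Negative, Negative, Positive, Negative, Negative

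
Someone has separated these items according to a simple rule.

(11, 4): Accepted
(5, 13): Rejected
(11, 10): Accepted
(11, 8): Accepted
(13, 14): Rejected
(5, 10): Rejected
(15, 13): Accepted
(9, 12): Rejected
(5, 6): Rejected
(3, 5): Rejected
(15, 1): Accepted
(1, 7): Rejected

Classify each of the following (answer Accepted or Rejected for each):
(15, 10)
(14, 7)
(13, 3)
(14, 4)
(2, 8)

Accepted, Accepted, Accepted, Accepted, Rejected

One predicate separates the groups cleanly: first > second.
(15, 10) — 15 > 10, hence Accepted. (14, 7) — 14 > 7, hence Accepted. (13, 3) — 13 > 3, hence Accepted. (14, 4) — 14 > 4, hence Accepted. (2, 8) — 2 < 8, hence Rejected.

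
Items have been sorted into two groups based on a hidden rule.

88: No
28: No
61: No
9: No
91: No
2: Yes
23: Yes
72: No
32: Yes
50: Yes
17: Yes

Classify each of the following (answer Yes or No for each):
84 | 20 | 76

A rule that fits every label: ≡ 2 (mod 3) — true of each 'Yes' example, false of each 'No' one.
84 → 84 mod 3 = 0 → No. 20 → 20 mod 3 = 2 → Yes. 76 → 76 mod 3 = 1 → No.

No, Yes, No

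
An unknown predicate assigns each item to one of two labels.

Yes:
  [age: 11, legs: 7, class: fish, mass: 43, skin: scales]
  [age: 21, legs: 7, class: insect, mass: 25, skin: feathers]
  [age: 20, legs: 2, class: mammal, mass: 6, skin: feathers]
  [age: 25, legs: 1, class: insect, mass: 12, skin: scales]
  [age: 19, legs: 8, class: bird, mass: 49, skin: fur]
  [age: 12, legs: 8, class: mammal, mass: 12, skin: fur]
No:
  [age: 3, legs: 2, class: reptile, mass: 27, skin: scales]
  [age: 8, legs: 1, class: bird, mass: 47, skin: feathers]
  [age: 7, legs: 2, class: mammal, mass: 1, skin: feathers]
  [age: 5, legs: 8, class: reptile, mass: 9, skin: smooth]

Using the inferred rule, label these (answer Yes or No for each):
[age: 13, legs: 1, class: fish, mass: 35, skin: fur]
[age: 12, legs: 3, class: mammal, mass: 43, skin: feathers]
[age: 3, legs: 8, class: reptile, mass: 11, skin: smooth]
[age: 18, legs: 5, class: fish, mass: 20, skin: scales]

Yes, Yes, No, Yes

'Yes' ⟺ age ≥ 11.
[age: 13, legs: 1, class: fish, mass: 35, skin: fur] → age = 13 → Yes.
[age: 12, legs: 3, class: mammal, mass: 43, skin: feathers] → age = 12 → Yes.
[age: 3, legs: 8, class: reptile, mass: 11, skin: smooth] → age = 3 → No.
[age: 18, legs: 5, class: fish, mass: 20, skin: scales] → age = 18 → Yes.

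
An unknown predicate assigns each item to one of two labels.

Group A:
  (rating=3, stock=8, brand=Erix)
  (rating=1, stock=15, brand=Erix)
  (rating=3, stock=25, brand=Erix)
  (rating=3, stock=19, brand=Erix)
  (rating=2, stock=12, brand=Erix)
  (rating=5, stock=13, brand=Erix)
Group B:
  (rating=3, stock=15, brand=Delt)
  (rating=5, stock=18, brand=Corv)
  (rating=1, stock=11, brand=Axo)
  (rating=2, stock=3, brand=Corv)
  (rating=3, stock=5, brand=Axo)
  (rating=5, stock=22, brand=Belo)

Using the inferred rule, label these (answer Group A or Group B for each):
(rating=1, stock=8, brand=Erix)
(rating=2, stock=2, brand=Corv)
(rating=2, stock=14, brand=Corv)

Group A, Group B, Group B

A rule that fits every label: brand is Erix — true of each 'Group A' example, false of each 'Group B' one.
(rating=1, stock=8, brand=Erix) — brand is Erix, hence Group A.
(rating=2, stock=2, brand=Corv) — brand is Corv, hence Group B.
(rating=2, stock=14, brand=Corv) — brand is Corv, hence Group B.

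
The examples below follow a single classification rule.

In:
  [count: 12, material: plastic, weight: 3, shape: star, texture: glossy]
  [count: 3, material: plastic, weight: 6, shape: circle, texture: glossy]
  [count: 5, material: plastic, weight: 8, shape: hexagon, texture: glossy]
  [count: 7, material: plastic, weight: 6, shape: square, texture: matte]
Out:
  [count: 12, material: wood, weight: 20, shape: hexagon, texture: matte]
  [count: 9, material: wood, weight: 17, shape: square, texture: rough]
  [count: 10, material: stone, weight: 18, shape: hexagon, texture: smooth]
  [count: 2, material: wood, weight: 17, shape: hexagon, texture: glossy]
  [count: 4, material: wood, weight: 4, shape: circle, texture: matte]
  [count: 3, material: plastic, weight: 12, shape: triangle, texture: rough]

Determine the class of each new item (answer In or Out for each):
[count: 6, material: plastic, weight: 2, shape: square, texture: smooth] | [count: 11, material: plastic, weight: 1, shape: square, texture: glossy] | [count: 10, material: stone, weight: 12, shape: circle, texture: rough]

Every 'In' example satisfies: material is plastic AND weight ≤ 8. None of the 'Out' examples do.
[count: 6, material: plastic, weight: 2, shape: square, texture: smooth] → material is plastic, weight = 2 → In. [count: 11, material: plastic, weight: 1, shape: square, texture: glossy] → material is plastic, weight = 1 → In. [count: 10, material: stone, weight: 12, shape: circle, texture: rough] → material is stone, weight = 12 → Out.

In, In, Out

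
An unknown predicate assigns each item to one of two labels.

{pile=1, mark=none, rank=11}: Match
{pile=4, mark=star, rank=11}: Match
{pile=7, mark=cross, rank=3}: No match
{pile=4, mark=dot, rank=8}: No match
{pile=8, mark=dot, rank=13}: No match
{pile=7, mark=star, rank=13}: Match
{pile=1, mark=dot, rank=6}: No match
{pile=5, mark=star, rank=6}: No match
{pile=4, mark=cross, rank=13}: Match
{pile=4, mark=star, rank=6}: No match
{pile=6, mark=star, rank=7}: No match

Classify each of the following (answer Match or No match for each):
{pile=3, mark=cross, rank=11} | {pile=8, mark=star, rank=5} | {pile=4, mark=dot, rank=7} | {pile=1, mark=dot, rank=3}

Match, No match, No match, No match

The classifier is using: rank ≥ 11 AND pile ≤ 7.
Match: {pile=3, mark=cross, rank=11}, since rank = 11, pile = 3. No match: {pile=8, mark=star, rank=5}, since rank = 5, pile = 8. No match: {pile=4, mark=dot, rank=7}, since rank = 7, pile = 4. No match: {pile=1, mark=dot, rank=3}, since rank = 3, pile = 1.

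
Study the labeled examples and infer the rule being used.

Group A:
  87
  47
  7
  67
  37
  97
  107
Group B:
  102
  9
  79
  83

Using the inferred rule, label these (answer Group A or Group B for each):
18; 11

'Group A' ⟺ ends in digit 7.
Group B: 18, since last digit 8. Group B: 11, since last digit 1.

Group B, Group B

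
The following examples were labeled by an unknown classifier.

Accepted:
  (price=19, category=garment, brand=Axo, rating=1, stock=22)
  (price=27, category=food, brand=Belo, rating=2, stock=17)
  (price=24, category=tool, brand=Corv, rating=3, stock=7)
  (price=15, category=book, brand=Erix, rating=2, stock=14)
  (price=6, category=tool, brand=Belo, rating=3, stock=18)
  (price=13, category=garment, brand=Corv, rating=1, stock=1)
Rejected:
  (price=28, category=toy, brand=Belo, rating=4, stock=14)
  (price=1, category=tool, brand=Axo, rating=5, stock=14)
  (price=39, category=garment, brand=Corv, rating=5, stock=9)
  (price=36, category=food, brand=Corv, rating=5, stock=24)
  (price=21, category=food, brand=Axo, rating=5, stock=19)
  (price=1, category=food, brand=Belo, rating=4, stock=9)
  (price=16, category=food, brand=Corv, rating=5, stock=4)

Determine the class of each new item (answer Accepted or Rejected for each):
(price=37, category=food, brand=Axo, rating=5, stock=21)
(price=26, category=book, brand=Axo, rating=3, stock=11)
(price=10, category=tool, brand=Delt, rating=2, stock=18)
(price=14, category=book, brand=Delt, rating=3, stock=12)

Every 'Accepted' example satisfies: rating ≤ 3. None of the 'Rejected' examples do.
(price=37, category=food, brand=Axo, rating=5, stock=21) → rating = 5 → Rejected.
(price=26, category=book, brand=Axo, rating=3, stock=11) → rating = 3 → Accepted.
(price=10, category=tool, brand=Delt, rating=2, stock=18) → rating = 2 → Accepted.
(price=14, category=book, brand=Delt, rating=3, stock=12) → rating = 3 → Accepted.

Rejected, Accepted, Accepted, Accepted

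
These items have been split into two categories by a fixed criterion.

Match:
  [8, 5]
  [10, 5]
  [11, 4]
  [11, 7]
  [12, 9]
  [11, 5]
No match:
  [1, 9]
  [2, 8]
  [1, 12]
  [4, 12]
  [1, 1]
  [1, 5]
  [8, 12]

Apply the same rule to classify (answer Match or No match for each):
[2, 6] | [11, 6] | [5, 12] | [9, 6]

The distinguishing property — first > second — holds for all the 'Match' cases and none of the 'No match' cases.

No match, Match, No match, Match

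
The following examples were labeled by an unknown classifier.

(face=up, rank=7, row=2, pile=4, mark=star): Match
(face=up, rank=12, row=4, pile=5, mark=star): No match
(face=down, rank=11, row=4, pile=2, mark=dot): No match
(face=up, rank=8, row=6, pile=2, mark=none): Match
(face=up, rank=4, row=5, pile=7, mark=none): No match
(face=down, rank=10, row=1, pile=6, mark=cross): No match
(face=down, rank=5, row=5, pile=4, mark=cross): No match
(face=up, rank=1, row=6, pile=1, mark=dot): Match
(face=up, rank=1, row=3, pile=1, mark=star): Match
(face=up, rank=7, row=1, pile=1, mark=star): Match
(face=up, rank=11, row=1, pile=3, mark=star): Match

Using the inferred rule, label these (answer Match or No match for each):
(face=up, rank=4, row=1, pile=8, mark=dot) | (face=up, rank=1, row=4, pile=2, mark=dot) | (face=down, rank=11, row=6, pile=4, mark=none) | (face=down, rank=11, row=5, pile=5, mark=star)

No match, Match, No match, No match

The distinguishing property — face is up AND pile ≤ 4 — holds for all the 'Match' cases and none of the 'No match' cases.
(face=up, rank=4, row=1, pile=8, mark=dot): face is up, pile = 8 — does not satisfy this, so No match.
(face=up, rank=1, row=4, pile=2, mark=dot): face is up, pile = 2 — checks out, so Match.
(face=down, rank=11, row=6, pile=4, mark=none): face is down, pile = 4 — does not satisfy this, so No match.
(face=down, rank=11, row=5, pile=5, mark=star): face is down, pile = 5 — does not satisfy this, so No match.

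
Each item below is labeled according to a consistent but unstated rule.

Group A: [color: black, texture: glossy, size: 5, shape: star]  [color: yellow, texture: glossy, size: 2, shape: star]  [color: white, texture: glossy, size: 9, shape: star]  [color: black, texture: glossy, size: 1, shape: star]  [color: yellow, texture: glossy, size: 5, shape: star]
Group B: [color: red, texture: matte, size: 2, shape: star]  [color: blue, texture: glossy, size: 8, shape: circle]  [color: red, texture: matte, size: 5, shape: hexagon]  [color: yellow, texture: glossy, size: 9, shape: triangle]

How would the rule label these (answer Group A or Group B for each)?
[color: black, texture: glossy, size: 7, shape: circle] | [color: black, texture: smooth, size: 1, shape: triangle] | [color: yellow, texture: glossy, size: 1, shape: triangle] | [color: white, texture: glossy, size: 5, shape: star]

Every 'Group A' example satisfies: texture is glossy AND shape is star. None of the 'Group B' examples do.

Group B, Group B, Group B, Group A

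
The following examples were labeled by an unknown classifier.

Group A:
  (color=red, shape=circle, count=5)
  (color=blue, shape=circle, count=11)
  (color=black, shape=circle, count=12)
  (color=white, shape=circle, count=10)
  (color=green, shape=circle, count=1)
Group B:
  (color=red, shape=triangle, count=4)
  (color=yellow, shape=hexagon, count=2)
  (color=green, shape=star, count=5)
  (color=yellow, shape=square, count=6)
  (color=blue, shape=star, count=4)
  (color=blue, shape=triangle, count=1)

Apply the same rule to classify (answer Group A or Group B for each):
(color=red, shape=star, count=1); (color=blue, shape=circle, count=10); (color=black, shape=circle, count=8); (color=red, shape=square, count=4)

The common property of the 'Group A' items is: shape is circle. No 'Group B' item has it.
(color=red, shape=star, count=1) — shape is star, hence Group B. (color=blue, shape=circle, count=10) — shape is circle, hence Group A. (color=black, shape=circle, count=8) — shape is circle, hence Group A. (color=red, shape=square, count=4) — shape is square, hence Group B.

Group B, Group A, Group A, Group B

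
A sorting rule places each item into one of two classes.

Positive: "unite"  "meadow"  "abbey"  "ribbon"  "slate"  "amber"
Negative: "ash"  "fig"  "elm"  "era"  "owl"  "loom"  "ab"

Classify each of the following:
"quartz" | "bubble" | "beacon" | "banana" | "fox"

Positive, Positive, Positive, Positive, Negative

The classifier is using: length ≥ 5.
"quartz": length 6, satisfies this → Positive.
"bubble": length 6, satisfies this → Positive.
"beacon": length 6, satisfies this → Positive.
"banana": length 6, satisfies this → Positive.
"fox": length 3, doesn't qualify → Negative.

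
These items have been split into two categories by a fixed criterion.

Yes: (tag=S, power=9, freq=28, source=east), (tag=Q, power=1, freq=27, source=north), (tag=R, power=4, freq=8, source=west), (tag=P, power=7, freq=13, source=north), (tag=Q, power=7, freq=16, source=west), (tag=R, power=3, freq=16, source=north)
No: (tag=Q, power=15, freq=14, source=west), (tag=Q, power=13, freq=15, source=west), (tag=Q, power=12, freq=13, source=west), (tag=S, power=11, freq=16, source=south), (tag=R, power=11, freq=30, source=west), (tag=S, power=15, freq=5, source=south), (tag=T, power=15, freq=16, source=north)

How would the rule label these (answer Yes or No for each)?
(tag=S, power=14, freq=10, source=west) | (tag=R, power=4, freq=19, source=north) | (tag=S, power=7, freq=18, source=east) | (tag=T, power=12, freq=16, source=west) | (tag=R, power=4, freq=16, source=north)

The pattern is that an item is 'Yes' exactly when: power ≤ 9.
No: (tag=S, power=14, freq=10, source=west), since power = 14. Yes: (tag=R, power=4, freq=19, source=north), since power = 4. Yes: (tag=S, power=7, freq=18, source=east), since power = 7. No: (tag=T, power=12, freq=16, source=west), since power = 12. Yes: (tag=R, power=4, freq=16, source=north), since power = 4.

No, Yes, Yes, No, Yes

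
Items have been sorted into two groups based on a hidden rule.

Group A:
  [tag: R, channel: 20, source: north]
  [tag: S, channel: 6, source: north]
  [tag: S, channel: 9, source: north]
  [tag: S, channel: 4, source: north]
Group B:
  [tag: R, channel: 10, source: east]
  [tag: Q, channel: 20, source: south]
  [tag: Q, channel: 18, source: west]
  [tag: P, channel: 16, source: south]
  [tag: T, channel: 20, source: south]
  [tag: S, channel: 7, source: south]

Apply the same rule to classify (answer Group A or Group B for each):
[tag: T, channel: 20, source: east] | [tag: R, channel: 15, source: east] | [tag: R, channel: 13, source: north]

One predicate separates the groups cleanly: source is north.
[tag: T, channel: 20, source: east]: source is east — fails this test, so Group B. [tag: R, channel: 15, source: east]: source is east — fails this test, so Group B. [tag: R, channel: 13, source: north]: source is north — checks out, so Group A.

Group B, Group B, Group A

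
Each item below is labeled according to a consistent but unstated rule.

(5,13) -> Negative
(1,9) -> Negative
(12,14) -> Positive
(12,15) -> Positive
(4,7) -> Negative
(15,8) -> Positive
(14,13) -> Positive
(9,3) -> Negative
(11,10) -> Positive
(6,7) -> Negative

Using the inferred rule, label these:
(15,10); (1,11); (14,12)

Positive, Negative, Positive

The simplest hypothesis consistent with all the labels is: sum ≥ 21.
(15,10) → 15+10 = 25 → Positive.
(1,11) → 1+11 = 12 → Negative.
(14,12) → 14+12 = 26 → Positive.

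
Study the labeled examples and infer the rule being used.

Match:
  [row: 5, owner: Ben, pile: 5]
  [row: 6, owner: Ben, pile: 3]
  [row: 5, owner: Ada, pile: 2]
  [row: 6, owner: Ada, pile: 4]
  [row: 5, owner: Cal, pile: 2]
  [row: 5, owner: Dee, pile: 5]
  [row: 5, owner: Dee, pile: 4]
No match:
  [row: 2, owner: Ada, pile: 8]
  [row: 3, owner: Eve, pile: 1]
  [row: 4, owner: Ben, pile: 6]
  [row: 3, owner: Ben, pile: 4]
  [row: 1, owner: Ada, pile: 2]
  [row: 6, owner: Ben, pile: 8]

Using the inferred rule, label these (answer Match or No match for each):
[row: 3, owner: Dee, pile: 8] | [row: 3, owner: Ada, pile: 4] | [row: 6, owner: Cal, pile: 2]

Rule: pile ≤ 5 AND row ≥ 4. This holds for each 'Match' example and fails for each 'No match' one.
[row: 3, owner: Dee, pile: 8]: No match (pile = 8, row = 3). [row: 3, owner: Ada, pile: 4]: No match (pile = 4, row = 3). [row: 6, owner: Cal, pile: 2]: Match (pile = 2, row = 6).

No match, No match, Match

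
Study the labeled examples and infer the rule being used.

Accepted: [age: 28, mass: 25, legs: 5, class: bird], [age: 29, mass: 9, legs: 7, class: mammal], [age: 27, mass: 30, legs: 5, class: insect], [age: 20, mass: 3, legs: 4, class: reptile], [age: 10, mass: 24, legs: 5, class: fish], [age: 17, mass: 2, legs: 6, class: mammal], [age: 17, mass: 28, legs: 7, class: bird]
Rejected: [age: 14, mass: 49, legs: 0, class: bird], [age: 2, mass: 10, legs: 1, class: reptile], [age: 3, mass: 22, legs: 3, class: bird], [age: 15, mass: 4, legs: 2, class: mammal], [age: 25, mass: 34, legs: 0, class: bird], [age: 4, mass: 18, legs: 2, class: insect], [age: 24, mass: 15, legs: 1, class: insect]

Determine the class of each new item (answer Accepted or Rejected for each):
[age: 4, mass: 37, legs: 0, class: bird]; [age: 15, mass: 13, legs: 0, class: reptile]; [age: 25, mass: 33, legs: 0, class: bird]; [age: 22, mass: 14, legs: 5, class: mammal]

Rejected, Rejected, Rejected, Accepted

The distinguishing property — legs ≥ 4 — holds for all the 'Accepted' cases and none of the 'Rejected' cases.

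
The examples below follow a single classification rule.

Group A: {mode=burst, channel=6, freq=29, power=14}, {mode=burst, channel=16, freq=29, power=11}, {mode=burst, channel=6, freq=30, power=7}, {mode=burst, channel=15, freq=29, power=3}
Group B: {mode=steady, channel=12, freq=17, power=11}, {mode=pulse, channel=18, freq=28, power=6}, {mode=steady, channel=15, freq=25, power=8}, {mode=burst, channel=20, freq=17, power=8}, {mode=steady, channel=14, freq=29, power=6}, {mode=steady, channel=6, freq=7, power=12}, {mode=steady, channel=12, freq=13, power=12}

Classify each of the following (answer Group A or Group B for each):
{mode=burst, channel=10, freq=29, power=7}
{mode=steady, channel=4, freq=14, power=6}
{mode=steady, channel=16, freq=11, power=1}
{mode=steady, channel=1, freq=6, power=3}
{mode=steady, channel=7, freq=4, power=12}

Rule: mode is burst AND freq ≥ 25. This holds for each 'Group A' example and fails for each 'Group B' one.
{mode=burst, channel=10, freq=29, power=7}: Group A (mode is burst, freq = 29). {mode=steady, channel=4, freq=14, power=6}: Group B (mode is steady, freq = 14). {mode=steady, channel=16, freq=11, power=1}: Group B (mode is steady, freq = 11). {mode=steady, channel=1, freq=6, power=3}: Group B (mode is steady, freq = 6). {mode=steady, channel=7, freq=4, power=12}: Group B (mode is steady, freq = 4).

Group A, Group B, Group B, Group B, Group B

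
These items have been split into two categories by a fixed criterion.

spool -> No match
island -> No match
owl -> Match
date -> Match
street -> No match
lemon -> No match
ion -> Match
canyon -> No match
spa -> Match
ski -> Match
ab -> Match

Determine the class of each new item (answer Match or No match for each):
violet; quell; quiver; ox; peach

No match, No match, No match, Match, No match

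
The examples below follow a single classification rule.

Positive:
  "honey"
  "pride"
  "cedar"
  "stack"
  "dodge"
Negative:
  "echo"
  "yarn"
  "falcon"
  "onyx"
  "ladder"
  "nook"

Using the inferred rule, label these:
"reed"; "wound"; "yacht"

Negative, Positive, Positive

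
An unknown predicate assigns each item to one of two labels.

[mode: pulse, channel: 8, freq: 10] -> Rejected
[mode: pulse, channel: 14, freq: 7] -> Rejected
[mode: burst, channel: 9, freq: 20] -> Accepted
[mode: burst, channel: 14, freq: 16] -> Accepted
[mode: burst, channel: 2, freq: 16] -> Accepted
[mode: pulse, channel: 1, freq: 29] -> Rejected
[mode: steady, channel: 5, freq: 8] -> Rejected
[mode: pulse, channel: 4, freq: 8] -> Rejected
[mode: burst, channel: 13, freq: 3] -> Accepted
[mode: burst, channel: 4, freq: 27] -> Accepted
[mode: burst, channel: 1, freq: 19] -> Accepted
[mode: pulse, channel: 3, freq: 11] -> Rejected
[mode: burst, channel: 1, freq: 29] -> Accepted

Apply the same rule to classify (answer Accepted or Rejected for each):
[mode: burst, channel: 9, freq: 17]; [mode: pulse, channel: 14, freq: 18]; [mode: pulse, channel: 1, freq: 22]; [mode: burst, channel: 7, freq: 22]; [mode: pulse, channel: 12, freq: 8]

Every 'Accepted' example satisfies: mode is burst. None of the 'Rejected' examples do.
[mode: burst, channel: 9, freq: 17]: mode is burst, matches → Accepted.
[mode: pulse, channel: 14, freq: 18]: mode is pulse, fails this test → Rejected.
[mode: pulse, channel: 1, freq: 22]: mode is pulse, fails this test → Rejected.
[mode: burst, channel: 7, freq: 22]: mode is burst, matches → Accepted.
[mode: pulse, channel: 12, freq: 8]: mode is pulse, fails this test → Rejected.

Accepted, Rejected, Rejected, Accepted, Rejected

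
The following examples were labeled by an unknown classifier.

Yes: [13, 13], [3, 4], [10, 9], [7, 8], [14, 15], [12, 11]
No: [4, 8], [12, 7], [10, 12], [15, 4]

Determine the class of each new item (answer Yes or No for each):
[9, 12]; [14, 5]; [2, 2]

No, No, Yes

Rule: |first − second| ≤ 1. This holds for each 'Yes' example and fails for each 'No' one.
[9, 12]: |9−12| = 3 — does not fit, so No. [14, 5]: |14−5| = 9 — does not fit, so No. [2, 2]: |2−2| = 0 — has this property, so Yes.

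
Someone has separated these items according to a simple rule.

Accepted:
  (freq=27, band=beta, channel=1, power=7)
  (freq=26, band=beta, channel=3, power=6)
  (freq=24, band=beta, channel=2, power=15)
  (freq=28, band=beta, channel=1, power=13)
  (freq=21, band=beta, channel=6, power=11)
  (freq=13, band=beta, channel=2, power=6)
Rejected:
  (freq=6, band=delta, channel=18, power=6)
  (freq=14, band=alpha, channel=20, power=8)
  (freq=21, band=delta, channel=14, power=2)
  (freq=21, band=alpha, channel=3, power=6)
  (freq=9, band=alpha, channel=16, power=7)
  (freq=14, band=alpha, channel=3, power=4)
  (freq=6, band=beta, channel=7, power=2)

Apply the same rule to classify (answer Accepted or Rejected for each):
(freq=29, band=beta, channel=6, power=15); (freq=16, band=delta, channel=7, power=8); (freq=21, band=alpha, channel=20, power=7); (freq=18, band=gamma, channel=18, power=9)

Accepted, Rejected, Rejected, Rejected

All 'Accepted' examples share one property — band is beta AND freq ≥ 9 — and every 'Rejected' example lacks it.
(freq=29, band=beta, channel=6, power=15) → band is beta, freq = 29 → Accepted. (freq=16, band=delta, channel=7, power=8) → band is delta, freq = 16 → Rejected. (freq=21, band=alpha, channel=20, power=7) → band is alpha, freq = 21 → Rejected. (freq=18, band=gamma, channel=18, power=9) → band is gamma, freq = 18 → Rejected.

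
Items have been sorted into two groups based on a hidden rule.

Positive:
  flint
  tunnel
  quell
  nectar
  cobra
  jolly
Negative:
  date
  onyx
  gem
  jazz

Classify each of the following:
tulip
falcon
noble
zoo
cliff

Positive, Positive, Positive, Negative, Positive

All 'Positive' examples share one property — length ≥ 5 — and every 'Negative' example lacks it.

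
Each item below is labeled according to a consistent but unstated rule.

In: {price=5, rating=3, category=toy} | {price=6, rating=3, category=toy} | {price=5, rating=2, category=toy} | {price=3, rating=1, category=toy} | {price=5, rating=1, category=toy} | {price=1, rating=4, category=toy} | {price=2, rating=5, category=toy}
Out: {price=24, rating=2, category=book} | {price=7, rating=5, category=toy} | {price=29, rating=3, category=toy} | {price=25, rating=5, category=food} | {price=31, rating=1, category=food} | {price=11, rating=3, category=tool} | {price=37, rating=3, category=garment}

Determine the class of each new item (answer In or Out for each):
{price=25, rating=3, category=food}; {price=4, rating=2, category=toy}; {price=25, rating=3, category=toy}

Out, In, Out

Rule: price ≤ 6. This holds for each 'In' example and fails for each 'Out' one.
{price=25, rating=3, category=food}: price = 25 — fails the rule, so Out. {price=4, rating=2, category=toy}: price = 4 — passes, so In. {price=25, rating=3, category=toy}: price = 25 — fails the rule, so Out.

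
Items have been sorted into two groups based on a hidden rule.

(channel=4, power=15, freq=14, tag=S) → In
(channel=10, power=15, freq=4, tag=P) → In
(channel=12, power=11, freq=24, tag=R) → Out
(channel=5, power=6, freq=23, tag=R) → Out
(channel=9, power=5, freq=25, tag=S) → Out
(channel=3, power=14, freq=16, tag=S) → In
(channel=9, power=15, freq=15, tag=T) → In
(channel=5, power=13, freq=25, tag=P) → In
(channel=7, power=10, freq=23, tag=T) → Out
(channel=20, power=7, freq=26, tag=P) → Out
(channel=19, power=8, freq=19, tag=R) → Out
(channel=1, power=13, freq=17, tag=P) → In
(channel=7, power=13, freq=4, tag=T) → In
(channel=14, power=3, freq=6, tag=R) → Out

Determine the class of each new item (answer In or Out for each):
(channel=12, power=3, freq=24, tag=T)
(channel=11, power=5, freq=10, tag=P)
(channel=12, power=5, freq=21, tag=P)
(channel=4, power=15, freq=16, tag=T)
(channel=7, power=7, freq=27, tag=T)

Out, Out, Out, In, Out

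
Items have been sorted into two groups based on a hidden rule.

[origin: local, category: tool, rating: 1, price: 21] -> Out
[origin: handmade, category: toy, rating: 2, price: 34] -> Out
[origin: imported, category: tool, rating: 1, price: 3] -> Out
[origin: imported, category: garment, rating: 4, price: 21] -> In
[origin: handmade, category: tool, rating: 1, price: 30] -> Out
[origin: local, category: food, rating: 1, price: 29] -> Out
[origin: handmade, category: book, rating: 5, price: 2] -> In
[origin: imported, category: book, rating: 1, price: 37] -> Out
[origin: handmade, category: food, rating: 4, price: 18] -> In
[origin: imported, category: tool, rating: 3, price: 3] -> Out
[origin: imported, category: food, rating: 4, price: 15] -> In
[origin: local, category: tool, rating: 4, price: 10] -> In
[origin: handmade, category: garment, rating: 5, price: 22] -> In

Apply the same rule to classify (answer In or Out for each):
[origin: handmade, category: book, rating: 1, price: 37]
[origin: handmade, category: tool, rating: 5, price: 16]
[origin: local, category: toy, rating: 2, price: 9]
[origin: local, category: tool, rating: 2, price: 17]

Out, In, Out, Out

'In' ⟺ rating ≥ 4.
[origin: handmade, category: book, rating: 1, price: 37]: Out (rating = 1).
[origin: handmade, category: tool, rating: 5, price: 16]: In (rating = 5).
[origin: local, category: toy, rating: 2, price: 9]: Out (rating = 2).
[origin: local, category: tool, rating: 2, price: 17]: Out (rating = 2).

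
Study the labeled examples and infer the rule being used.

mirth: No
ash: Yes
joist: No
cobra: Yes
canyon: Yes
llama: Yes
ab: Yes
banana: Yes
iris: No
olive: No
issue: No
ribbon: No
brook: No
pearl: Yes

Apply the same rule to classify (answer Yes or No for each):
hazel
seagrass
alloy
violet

The distinguishing property — contains 'a' — holds for all the 'Yes' cases and none of the 'No' cases.
hazel → has 'a' → Yes.
seagrass → has 'a' → Yes.
alloy → has 'a' → Yes.
violet → no 'a' → No.

Yes, Yes, Yes, No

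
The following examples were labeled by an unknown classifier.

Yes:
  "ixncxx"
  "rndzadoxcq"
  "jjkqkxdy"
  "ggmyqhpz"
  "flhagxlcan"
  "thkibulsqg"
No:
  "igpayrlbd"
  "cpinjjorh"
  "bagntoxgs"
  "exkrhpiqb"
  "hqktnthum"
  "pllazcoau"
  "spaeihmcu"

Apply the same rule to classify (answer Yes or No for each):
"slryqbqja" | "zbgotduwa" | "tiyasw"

A rule that fits every label: even length — true of each 'Yes' example, false of each 'No' one.

No, No, Yes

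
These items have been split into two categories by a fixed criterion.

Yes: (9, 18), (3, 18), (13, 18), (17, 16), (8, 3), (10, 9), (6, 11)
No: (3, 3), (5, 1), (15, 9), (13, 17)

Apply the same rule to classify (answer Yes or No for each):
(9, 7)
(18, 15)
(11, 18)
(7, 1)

The pattern is that an item is 'Yes' exactly when: sum is odd.

No, Yes, Yes, No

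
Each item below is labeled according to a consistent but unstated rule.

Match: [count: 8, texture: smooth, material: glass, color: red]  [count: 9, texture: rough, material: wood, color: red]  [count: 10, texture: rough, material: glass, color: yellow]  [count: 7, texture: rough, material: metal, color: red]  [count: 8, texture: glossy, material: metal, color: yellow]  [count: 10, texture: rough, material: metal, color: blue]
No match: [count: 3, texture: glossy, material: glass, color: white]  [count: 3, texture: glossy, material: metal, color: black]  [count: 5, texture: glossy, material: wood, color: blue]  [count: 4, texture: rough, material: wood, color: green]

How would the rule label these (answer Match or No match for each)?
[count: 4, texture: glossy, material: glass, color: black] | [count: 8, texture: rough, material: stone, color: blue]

All 'Match' examples share one property — count ≥ 7 — and every 'No match' example lacks it.
[count: 4, texture: glossy, material: glass, color: black]: No match (count = 4).
[count: 8, texture: rough, material: stone, color: blue]: Match (count = 8).

No match, Match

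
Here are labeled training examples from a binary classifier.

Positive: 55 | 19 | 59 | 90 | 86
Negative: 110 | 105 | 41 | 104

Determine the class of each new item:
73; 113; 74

Positive, Negative, Positive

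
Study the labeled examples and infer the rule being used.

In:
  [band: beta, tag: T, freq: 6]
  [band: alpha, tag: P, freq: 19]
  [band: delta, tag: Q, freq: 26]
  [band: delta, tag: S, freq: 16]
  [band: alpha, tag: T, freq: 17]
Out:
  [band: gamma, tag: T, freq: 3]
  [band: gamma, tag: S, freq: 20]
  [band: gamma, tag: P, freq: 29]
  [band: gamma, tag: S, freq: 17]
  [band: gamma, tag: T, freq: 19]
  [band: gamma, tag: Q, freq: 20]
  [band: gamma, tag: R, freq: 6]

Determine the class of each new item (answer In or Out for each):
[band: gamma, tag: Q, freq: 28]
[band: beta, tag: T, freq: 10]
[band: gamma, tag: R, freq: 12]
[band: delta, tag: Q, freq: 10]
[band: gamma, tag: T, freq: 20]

One predicate separates the groups cleanly: band is not gamma.
[band: gamma, tag: Q, freq: 28]: Out (band is gamma).
[band: beta, tag: T, freq: 10]: In (band is beta).
[band: gamma, tag: R, freq: 12]: Out (band is gamma).
[band: delta, tag: Q, freq: 10]: In (band is delta).
[band: gamma, tag: T, freq: 20]: Out (band is gamma).

Out, In, Out, In, Out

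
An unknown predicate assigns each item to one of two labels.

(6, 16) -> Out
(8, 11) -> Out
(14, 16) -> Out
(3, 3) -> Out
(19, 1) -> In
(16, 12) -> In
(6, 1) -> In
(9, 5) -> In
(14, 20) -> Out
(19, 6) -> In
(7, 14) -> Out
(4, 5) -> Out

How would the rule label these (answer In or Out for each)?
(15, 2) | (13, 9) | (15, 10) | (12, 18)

The rule appears to be: first > second.
(15, 2) → 15 > 2 → In. (13, 9) → 13 > 9 → In. (15, 10) → 15 > 10 → In. (12, 18) → 12 < 18 → Out.

In, In, In, Out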